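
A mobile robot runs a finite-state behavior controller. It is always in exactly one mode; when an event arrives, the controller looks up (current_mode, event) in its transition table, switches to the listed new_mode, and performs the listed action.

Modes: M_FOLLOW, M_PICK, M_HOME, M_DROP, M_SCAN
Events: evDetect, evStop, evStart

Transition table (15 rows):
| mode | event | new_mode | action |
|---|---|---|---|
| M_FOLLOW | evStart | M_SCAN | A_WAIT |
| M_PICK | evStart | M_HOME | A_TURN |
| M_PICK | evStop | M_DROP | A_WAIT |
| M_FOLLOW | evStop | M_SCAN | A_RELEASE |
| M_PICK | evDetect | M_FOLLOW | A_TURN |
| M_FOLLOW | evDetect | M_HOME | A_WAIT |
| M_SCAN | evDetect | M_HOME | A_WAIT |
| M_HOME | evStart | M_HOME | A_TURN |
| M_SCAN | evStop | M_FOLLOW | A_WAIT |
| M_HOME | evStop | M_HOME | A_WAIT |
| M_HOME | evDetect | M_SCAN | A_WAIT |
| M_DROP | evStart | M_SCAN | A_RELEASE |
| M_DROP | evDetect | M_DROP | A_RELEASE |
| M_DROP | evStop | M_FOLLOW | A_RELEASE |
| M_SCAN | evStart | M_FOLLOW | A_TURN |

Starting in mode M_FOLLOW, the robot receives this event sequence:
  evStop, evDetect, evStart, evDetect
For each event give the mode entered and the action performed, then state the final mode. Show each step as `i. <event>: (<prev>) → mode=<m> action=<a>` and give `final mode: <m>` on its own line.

1. evStop: (M_FOLLOW) → mode=M_SCAN action=A_RELEASE
2. evDetect: (M_SCAN) → mode=M_HOME action=A_WAIT
3. evStart: (M_HOME) → mode=M_HOME action=A_TURN
4. evDetect: (M_HOME) → mode=M_SCAN action=A_WAIT

final mode: M_SCAN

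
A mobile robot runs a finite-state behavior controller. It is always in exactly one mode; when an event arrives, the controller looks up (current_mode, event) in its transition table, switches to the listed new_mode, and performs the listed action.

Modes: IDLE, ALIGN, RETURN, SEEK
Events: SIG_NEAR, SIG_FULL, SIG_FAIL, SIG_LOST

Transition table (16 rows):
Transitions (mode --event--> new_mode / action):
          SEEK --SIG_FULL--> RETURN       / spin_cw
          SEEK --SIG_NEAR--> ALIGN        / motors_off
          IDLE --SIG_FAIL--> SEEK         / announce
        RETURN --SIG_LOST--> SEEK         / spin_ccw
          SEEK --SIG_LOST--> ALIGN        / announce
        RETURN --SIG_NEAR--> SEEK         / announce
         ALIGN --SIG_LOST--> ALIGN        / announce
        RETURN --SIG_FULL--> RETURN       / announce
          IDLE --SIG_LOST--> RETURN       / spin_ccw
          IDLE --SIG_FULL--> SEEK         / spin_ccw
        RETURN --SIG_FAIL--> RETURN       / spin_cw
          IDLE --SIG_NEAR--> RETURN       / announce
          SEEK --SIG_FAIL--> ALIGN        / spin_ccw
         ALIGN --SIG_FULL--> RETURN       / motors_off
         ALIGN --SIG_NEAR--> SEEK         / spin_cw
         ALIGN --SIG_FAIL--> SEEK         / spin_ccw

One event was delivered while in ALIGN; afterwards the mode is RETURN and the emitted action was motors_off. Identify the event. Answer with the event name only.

SIG_FULL

try SIG_NEAR: (ALIGN, SIG_NEAR) → (SEEK, spin_cw)
try SIG_FULL: (ALIGN, SIG_FULL) → (RETURN, motors_off)  ← matches
try SIG_FAIL: (ALIGN, SIG_FAIL) → (SEEK, spin_ccw)
try SIG_LOST: (ALIGN, SIG_LOST) → (ALIGN, announce)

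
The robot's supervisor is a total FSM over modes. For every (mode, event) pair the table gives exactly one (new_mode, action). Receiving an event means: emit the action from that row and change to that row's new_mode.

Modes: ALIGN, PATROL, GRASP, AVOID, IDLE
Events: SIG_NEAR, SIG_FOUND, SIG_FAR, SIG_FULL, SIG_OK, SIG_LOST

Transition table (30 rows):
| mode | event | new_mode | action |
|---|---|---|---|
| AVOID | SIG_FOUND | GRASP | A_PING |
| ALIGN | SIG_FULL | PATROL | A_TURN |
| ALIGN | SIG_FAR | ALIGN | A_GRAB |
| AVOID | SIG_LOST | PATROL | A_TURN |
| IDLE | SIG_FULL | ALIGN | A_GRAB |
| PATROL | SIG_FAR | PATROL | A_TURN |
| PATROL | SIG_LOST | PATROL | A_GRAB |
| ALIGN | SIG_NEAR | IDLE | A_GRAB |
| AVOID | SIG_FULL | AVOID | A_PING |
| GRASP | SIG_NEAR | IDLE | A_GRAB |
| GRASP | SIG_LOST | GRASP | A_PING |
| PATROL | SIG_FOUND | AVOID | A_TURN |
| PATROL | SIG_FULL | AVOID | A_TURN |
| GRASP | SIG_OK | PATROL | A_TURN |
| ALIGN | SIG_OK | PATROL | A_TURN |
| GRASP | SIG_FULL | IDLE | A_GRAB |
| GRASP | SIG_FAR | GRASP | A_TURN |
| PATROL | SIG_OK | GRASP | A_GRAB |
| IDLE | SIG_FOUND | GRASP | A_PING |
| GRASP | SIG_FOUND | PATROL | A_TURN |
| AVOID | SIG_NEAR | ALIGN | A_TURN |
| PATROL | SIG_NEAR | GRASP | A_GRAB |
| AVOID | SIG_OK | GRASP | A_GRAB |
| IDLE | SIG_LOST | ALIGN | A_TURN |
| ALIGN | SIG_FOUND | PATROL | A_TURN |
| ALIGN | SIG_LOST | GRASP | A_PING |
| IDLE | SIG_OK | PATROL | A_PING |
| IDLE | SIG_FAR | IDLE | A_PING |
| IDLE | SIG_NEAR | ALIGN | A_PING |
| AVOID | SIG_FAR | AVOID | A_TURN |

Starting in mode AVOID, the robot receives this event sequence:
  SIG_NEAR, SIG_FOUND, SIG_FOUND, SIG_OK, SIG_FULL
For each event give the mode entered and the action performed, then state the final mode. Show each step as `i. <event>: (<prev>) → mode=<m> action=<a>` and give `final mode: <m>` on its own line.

final mode: IDLE

1. SIG_NEAR: (AVOID) → mode=ALIGN action=A_TURN
2. SIG_FOUND: (ALIGN) → mode=PATROL action=A_TURN
3. SIG_FOUND: (PATROL) → mode=AVOID action=A_TURN
4. SIG_OK: (AVOID) → mode=GRASP action=A_GRAB
5. SIG_FULL: (GRASP) → mode=IDLE action=A_GRAB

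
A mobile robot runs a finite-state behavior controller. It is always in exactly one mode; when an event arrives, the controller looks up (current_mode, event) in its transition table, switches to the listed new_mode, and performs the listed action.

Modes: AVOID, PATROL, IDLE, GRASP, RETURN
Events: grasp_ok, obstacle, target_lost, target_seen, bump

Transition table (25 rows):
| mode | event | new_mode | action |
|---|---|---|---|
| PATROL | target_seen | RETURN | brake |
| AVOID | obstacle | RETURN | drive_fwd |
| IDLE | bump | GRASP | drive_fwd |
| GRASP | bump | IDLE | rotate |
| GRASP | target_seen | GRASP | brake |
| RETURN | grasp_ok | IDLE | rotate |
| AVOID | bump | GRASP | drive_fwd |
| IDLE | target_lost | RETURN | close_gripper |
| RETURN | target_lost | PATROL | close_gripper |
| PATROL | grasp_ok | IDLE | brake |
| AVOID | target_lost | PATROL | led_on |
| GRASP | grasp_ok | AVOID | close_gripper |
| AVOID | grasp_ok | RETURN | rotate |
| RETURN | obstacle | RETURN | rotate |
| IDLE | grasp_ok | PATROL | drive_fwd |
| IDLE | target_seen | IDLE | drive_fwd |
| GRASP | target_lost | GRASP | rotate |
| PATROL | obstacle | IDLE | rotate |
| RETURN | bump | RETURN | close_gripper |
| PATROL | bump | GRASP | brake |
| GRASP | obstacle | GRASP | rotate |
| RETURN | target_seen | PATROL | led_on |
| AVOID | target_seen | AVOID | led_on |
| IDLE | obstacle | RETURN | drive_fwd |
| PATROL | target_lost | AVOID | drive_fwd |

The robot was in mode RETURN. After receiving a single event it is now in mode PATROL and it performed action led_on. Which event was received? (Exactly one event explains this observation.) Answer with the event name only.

target_seen

try grasp_ok: (RETURN, grasp_ok) → (IDLE, rotate)
try obstacle: (RETURN, obstacle) → (RETURN, rotate)
try target_lost: (RETURN, target_lost) → (PATROL, close_gripper)
try target_seen: (RETURN, target_seen) → (PATROL, led_on)  ← matches
try bump: (RETURN, bump) → (RETURN, close_gripper)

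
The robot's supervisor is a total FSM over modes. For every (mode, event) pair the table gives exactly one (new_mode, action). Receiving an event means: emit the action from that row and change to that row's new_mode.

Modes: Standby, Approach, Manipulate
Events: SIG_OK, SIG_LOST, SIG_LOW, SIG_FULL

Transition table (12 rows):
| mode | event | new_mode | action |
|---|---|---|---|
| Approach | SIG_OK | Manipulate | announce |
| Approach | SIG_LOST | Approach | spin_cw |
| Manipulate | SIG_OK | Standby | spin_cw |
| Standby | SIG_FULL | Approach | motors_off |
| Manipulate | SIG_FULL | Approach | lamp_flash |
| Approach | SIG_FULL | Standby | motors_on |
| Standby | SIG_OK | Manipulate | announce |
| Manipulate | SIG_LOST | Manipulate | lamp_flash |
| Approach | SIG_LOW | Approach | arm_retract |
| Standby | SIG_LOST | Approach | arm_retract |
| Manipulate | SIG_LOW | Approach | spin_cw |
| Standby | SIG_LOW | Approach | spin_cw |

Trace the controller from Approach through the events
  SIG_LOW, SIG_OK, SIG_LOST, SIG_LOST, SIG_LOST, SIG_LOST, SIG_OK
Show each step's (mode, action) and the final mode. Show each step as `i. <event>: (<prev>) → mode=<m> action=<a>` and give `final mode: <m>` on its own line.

final mode: Standby

1. SIG_LOW: (Approach) → mode=Approach action=arm_retract
2. SIG_OK: (Approach) → mode=Manipulate action=announce
3. SIG_LOST: (Manipulate) → mode=Manipulate action=lamp_flash
4. SIG_LOST: (Manipulate) → mode=Manipulate action=lamp_flash
5. SIG_LOST: (Manipulate) → mode=Manipulate action=lamp_flash
6. SIG_LOST: (Manipulate) → mode=Manipulate action=lamp_flash
7. SIG_OK: (Manipulate) → mode=Standby action=spin_cw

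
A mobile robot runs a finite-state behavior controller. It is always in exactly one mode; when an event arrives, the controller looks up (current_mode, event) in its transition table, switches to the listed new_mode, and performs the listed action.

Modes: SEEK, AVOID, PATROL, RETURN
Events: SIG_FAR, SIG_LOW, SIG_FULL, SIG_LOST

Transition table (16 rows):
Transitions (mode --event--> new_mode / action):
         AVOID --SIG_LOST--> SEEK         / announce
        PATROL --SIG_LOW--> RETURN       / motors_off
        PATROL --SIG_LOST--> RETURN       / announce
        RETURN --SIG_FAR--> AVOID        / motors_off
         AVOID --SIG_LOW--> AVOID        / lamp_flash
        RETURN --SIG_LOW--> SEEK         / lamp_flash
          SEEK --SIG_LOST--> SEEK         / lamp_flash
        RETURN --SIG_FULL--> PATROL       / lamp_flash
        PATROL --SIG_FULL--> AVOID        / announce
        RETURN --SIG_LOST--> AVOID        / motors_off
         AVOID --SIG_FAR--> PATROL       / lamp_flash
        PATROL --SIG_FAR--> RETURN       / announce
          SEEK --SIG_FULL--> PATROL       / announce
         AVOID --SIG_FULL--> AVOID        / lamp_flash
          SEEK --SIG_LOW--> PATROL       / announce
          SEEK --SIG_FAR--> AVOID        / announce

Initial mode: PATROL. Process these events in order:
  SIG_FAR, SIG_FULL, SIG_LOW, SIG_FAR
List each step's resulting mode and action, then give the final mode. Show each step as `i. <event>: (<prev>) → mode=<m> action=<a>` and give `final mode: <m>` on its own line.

final mode: AVOID

1. SIG_FAR: (PATROL) → mode=RETURN action=announce
2. SIG_FULL: (RETURN) → mode=PATROL action=lamp_flash
3. SIG_LOW: (PATROL) → mode=RETURN action=motors_off
4. SIG_FAR: (RETURN) → mode=AVOID action=motors_off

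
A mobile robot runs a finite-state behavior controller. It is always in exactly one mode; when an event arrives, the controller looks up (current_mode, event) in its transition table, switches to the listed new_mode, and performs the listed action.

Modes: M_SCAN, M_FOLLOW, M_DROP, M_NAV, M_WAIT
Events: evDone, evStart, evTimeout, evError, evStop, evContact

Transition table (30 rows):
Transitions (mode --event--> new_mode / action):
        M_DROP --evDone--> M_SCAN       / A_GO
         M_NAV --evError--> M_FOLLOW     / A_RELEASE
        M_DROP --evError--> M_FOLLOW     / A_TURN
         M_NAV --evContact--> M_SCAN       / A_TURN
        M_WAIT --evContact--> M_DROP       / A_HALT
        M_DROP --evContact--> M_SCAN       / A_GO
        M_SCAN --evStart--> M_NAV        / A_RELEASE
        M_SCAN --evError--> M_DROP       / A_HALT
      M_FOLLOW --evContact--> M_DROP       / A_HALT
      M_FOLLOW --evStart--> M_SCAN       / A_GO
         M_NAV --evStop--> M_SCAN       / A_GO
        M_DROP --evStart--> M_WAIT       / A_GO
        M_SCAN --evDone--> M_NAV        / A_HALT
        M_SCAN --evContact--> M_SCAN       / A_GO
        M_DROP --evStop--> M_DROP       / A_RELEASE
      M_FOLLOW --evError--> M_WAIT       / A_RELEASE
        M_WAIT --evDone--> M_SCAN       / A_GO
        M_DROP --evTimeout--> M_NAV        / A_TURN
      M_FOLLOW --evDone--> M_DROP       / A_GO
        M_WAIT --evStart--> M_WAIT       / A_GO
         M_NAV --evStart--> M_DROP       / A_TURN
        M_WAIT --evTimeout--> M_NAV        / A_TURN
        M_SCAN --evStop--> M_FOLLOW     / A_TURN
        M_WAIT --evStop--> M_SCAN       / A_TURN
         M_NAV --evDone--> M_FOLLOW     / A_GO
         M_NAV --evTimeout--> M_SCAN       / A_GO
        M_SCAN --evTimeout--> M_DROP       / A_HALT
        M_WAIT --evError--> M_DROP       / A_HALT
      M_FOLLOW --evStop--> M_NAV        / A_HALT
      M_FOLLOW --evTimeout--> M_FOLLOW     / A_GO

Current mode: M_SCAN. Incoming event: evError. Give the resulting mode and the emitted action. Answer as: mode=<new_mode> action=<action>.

current mode = M_SCAN; filter table to that mode:
  (M_SCAN, evStart) → (M_NAV, A_RELEASE)
  (M_SCAN, evError) → (M_DROP, A_HALT)  ← event matches
  (M_SCAN, evDone) → (M_NAV, A_HALT)
  (M_SCAN, evContact) → (M_SCAN, A_GO)
  (M_SCAN, evStop) → (M_FOLLOW, A_TURN)
  (M_SCAN, evTimeout) → (M_DROP, A_HALT)
event = evError selects (M_DROP, A_HALT)

mode=M_DROP action=A_HALT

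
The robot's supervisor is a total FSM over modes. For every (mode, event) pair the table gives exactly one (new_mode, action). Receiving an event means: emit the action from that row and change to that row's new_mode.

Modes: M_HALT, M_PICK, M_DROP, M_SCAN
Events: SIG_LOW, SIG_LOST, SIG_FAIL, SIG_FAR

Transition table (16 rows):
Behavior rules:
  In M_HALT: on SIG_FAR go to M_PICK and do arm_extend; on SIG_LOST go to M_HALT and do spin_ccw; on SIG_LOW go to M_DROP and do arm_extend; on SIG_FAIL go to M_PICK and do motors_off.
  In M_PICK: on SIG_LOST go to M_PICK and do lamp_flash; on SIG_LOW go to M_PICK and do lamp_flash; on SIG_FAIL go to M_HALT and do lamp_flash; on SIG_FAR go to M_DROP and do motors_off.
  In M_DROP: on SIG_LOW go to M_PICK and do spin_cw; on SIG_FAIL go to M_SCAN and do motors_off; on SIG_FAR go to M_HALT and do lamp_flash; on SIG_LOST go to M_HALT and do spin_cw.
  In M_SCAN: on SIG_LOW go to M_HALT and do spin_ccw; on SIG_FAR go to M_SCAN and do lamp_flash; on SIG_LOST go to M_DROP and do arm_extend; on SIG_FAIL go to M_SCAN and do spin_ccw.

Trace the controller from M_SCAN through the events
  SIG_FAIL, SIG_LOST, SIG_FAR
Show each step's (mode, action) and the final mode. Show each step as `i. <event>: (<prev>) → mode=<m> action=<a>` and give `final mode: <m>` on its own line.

1. SIG_FAIL: (M_SCAN) → mode=M_SCAN action=spin_ccw
2. SIG_LOST: (M_SCAN) → mode=M_DROP action=arm_extend
3. SIG_FAR: (M_DROP) → mode=M_HALT action=lamp_flash

final mode: M_HALT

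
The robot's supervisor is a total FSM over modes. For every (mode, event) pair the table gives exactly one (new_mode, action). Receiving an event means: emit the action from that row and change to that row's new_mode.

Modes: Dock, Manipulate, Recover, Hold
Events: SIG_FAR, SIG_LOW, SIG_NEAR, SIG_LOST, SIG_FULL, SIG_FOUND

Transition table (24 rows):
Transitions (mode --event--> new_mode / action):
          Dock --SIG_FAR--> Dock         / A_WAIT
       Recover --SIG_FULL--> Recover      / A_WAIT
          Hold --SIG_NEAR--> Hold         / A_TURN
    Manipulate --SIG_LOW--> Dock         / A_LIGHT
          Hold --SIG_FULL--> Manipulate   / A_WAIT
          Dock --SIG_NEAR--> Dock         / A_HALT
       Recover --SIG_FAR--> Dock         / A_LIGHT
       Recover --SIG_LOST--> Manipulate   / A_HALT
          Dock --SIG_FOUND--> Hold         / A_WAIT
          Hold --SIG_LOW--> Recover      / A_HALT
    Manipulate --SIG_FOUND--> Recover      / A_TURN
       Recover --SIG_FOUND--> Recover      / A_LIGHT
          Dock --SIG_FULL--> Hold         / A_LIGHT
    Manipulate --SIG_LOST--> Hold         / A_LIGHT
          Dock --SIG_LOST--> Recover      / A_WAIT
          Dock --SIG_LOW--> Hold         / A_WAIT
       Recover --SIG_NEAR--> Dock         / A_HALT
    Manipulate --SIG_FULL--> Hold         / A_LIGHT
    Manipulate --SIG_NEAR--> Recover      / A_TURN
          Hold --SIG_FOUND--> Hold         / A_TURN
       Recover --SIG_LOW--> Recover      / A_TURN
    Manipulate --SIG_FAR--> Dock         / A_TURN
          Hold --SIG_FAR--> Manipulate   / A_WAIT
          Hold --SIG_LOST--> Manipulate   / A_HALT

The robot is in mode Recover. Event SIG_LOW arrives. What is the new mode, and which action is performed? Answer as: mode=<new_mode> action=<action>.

current mode = Recover; filter table to that mode:
  (Recover, SIG_FULL) → (Recover, A_WAIT)
  (Recover, SIG_FAR) → (Dock, A_LIGHT)
  (Recover, SIG_LOST) → (Manipulate, A_HALT)
  (Recover, SIG_FOUND) → (Recover, A_LIGHT)
  (Recover, SIG_NEAR) → (Dock, A_HALT)
  (Recover, SIG_LOW) → (Recover, A_TURN)  ← event matches
event = SIG_LOW selects (Recover, A_TURN)

mode=Recover action=A_TURN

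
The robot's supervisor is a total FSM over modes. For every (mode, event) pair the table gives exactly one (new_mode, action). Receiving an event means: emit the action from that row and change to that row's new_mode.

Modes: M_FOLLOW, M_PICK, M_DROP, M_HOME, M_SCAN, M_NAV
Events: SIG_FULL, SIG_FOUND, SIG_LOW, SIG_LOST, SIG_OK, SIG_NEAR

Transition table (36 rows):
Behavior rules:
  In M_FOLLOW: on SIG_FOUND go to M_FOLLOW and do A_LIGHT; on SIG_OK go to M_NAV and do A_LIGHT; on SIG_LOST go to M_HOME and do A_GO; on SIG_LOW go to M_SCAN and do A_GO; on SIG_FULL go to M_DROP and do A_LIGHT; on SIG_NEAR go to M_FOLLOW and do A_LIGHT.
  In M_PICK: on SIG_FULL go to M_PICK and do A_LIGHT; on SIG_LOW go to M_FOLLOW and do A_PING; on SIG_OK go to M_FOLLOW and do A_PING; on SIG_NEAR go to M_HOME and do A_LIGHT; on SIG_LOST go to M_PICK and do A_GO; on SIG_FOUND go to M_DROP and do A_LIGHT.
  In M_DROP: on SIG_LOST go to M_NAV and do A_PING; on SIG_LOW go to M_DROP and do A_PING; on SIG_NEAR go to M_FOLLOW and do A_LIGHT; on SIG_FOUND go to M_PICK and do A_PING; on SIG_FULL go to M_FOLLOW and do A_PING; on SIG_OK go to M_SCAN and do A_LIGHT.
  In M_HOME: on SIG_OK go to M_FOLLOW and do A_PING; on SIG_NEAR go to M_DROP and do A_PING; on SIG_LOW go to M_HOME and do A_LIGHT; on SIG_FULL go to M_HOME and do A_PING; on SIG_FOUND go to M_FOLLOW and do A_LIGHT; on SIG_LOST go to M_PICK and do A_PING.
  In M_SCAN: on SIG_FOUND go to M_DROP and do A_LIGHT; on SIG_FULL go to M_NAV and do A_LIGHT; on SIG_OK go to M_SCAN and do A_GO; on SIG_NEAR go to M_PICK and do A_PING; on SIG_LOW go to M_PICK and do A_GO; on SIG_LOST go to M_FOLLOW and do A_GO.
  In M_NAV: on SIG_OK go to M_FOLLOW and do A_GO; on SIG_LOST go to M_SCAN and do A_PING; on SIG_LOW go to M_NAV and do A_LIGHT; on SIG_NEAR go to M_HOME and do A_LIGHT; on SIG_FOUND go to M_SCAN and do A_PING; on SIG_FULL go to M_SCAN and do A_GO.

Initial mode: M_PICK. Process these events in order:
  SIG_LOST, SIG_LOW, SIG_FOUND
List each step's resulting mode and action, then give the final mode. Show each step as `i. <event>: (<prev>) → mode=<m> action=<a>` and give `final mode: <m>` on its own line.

1. SIG_LOST: (M_PICK) → mode=M_PICK action=A_GO
2. SIG_LOW: (M_PICK) → mode=M_FOLLOW action=A_PING
3. SIG_FOUND: (M_FOLLOW) → mode=M_FOLLOW action=A_LIGHT

final mode: M_FOLLOW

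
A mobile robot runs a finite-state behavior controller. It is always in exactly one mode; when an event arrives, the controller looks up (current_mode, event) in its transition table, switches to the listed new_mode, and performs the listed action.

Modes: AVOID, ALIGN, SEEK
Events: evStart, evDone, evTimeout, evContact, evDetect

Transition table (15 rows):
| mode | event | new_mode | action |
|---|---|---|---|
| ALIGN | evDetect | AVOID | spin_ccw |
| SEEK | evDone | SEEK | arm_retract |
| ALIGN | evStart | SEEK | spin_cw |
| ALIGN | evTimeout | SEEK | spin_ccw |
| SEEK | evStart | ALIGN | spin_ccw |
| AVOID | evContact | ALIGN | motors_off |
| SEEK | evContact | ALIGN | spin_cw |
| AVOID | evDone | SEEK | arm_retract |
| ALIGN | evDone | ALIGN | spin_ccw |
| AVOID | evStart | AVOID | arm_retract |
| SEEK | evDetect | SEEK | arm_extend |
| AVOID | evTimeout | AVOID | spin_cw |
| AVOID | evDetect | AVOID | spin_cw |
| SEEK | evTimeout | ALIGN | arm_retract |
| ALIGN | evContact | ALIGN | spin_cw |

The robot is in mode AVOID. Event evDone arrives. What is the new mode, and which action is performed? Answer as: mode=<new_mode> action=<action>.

current mode = AVOID; filter table to that mode:
  (AVOID, evContact) → (ALIGN, motors_off)
  (AVOID, evDone) → (SEEK, arm_retract)  ← event matches
  (AVOID, evStart) → (AVOID, arm_retract)
  (AVOID, evTimeout) → (AVOID, spin_cw)
  (AVOID, evDetect) → (AVOID, spin_cw)
event = evDone selects (SEEK, arm_retract)

mode=SEEK action=arm_retract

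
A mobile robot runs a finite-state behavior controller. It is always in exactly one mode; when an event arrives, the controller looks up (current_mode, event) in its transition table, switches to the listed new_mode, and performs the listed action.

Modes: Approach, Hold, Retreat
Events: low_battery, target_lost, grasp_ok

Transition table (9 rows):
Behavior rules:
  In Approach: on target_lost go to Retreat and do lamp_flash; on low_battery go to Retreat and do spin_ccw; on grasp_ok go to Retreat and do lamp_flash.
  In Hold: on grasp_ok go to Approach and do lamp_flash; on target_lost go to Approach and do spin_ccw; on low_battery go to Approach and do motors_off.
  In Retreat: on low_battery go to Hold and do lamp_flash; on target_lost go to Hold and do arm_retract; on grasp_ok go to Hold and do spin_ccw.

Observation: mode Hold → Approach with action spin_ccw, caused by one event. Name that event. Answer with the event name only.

try low_battery: (Hold, low_battery) → (Approach, motors_off)
try target_lost: (Hold, target_lost) → (Approach, spin_ccw)  ← matches
try grasp_ok: (Hold, grasp_ok) → (Approach, lamp_flash)

target_lost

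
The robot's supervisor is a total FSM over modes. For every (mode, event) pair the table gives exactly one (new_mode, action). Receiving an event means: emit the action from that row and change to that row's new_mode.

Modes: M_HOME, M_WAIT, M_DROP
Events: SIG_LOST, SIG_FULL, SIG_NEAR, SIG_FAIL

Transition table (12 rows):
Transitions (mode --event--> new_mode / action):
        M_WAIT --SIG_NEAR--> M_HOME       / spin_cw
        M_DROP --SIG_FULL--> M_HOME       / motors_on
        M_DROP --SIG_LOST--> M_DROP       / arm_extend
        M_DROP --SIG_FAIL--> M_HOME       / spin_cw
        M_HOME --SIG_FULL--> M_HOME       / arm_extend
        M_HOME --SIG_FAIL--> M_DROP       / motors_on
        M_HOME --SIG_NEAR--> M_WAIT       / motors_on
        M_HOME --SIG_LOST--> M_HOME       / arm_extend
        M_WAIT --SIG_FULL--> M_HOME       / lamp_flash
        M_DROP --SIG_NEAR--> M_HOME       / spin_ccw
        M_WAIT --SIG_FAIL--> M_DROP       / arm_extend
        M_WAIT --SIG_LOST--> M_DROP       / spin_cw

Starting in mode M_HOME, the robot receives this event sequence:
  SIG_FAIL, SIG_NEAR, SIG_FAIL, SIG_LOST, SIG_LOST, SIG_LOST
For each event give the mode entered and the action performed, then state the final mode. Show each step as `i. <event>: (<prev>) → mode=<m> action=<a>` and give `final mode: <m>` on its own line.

1. SIG_FAIL: (M_HOME) → mode=M_DROP action=motors_on
2. SIG_NEAR: (M_DROP) → mode=M_HOME action=spin_ccw
3. SIG_FAIL: (M_HOME) → mode=M_DROP action=motors_on
4. SIG_LOST: (M_DROP) → mode=M_DROP action=arm_extend
5. SIG_LOST: (M_DROP) → mode=M_DROP action=arm_extend
6. SIG_LOST: (M_DROP) → mode=M_DROP action=arm_extend

final mode: M_DROP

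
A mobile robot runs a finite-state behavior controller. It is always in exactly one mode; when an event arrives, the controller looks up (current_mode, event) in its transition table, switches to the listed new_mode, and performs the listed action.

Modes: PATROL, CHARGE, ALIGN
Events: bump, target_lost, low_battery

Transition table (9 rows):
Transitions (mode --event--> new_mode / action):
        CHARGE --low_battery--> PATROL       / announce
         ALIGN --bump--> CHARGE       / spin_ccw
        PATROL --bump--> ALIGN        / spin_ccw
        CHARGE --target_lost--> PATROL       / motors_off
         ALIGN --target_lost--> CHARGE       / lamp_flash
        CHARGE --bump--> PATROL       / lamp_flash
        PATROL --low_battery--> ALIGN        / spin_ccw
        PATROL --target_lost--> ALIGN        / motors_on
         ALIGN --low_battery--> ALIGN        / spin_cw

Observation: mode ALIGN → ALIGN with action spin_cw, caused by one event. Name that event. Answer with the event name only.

try bump: (ALIGN, bump) → (CHARGE, spin_ccw)
try target_lost: (ALIGN, target_lost) → (CHARGE, lamp_flash)
try low_battery: (ALIGN, low_battery) → (ALIGN, spin_cw)  ← matches

low_battery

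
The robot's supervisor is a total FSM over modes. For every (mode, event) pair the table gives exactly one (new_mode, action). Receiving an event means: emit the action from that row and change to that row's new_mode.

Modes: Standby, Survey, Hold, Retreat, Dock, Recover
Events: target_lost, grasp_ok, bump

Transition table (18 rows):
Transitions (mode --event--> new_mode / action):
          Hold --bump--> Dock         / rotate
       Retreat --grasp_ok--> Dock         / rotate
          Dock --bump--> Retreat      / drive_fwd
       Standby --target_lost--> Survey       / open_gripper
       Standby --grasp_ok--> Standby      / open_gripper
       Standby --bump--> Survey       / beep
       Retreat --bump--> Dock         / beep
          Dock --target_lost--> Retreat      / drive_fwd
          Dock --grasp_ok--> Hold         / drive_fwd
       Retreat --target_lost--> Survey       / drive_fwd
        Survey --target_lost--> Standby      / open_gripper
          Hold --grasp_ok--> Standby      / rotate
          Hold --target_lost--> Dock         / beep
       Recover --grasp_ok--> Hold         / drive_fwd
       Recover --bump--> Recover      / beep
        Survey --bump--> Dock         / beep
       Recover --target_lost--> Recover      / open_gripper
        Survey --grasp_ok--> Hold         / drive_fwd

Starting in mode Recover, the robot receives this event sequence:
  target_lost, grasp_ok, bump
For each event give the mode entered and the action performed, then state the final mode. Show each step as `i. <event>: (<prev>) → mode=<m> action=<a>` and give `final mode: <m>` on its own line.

1. target_lost: (Recover) → mode=Recover action=open_gripper
2. grasp_ok: (Recover) → mode=Hold action=drive_fwd
3. bump: (Hold) → mode=Dock action=rotate

final mode: Dock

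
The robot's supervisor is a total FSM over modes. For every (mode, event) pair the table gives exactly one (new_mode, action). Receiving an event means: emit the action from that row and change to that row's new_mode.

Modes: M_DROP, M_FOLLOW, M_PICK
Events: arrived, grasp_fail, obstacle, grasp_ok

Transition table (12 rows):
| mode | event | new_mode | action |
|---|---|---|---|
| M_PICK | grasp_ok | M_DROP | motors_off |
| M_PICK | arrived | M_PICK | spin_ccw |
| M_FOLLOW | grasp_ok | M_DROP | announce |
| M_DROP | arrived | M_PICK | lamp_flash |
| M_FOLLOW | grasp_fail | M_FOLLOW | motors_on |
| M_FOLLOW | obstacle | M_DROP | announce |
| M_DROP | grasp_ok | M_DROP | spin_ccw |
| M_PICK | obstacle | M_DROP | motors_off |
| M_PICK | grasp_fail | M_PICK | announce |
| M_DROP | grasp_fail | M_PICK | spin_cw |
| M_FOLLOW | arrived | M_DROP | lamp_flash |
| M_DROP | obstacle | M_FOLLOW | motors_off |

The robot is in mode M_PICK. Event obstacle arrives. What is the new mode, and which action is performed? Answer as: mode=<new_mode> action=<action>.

mode=M_DROP action=motors_off

current mode = M_PICK; filter table to that mode:
  (M_PICK, grasp_ok) → (M_DROP, motors_off)
  (M_PICK, arrived) → (M_PICK, spin_ccw)
  (M_PICK, obstacle) → (M_DROP, motors_off)  ← event matches
  (M_PICK, grasp_fail) → (M_PICK, announce)
event = obstacle selects (M_DROP, motors_off)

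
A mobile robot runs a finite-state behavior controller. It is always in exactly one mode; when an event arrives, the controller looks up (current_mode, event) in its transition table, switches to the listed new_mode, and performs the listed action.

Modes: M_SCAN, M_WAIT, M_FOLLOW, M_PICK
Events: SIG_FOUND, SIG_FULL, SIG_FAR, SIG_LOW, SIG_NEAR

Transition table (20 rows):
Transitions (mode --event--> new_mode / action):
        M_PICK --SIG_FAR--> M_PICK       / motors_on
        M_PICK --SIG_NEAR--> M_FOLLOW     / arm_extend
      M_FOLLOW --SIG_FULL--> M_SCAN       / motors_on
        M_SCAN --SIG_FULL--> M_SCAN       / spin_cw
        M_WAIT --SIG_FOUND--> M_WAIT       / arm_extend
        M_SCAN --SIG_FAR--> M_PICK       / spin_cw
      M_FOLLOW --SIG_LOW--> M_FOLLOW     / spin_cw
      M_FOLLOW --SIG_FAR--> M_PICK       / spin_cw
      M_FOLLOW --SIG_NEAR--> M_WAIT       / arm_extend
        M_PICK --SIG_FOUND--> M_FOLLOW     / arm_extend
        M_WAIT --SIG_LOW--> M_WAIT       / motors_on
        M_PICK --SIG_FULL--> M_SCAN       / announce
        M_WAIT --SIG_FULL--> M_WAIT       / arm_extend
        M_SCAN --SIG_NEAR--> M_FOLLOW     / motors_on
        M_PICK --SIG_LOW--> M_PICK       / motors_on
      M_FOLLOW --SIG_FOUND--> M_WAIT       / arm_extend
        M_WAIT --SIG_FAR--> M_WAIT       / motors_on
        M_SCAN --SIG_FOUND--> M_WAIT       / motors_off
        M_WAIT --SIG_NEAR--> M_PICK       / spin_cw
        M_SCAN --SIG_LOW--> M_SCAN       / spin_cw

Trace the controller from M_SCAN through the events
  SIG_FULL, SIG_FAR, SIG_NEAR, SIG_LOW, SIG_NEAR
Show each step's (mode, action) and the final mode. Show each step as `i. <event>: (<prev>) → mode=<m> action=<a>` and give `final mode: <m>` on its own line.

final mode: M_WAIT

1. SIG_FULL: (M_SCAN) → mode=M_SCAN action=spin_cw
2. SIG_FAR: (M_SCAN) → mode=M_PICK action=spin_cw
3. SIG_NEAR: (M_PICK) → mode=M_FOLLOW action=arm_extend
4. SIG_LOW: (M_FOLLOW) → mode=M_FOLLOW action=spin_cw
5. SIG_NEAR: (M_FOLLOW) → mode=M_WAIT action=arm_extend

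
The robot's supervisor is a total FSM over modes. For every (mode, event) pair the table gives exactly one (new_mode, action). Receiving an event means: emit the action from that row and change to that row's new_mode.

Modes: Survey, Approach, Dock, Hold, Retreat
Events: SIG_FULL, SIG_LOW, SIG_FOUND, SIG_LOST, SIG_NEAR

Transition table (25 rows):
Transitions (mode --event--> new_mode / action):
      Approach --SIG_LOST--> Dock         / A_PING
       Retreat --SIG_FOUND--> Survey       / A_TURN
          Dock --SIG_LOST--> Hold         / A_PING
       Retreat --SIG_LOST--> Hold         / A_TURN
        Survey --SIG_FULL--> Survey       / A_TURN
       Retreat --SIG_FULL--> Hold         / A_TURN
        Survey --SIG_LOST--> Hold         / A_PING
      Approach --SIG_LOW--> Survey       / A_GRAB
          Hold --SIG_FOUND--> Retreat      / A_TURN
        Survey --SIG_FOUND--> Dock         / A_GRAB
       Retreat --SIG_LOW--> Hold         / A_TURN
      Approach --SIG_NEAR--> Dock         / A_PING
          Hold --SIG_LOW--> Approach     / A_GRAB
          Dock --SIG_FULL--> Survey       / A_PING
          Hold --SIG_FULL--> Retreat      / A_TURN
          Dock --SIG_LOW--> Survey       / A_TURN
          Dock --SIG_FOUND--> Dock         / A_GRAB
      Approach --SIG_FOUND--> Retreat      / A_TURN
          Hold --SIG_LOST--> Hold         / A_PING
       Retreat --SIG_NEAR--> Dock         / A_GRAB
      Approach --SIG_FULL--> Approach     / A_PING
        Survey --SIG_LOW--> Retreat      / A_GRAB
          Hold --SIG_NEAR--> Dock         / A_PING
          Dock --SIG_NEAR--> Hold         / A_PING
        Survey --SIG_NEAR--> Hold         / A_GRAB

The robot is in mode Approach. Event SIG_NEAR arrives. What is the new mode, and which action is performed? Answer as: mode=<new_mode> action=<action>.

mode=Dock action=A_PING

current mode = Approach; filter table to that mode:
  (Approach, SIG_LOST) → (Dock, A_PING)
  (Approach, SIG_LOW) → (Survey, A_GRAB)
  (Approach, SIG_NEAR) → (Dock, A_PING)  ← event matches
  (Approach, SIG_FOUND) → (Retreat, A_TURN)
  (Approach, SIG_FULL) → (Approach, A_PING)
event = SIG_NEAR selects (Dock, A_PING)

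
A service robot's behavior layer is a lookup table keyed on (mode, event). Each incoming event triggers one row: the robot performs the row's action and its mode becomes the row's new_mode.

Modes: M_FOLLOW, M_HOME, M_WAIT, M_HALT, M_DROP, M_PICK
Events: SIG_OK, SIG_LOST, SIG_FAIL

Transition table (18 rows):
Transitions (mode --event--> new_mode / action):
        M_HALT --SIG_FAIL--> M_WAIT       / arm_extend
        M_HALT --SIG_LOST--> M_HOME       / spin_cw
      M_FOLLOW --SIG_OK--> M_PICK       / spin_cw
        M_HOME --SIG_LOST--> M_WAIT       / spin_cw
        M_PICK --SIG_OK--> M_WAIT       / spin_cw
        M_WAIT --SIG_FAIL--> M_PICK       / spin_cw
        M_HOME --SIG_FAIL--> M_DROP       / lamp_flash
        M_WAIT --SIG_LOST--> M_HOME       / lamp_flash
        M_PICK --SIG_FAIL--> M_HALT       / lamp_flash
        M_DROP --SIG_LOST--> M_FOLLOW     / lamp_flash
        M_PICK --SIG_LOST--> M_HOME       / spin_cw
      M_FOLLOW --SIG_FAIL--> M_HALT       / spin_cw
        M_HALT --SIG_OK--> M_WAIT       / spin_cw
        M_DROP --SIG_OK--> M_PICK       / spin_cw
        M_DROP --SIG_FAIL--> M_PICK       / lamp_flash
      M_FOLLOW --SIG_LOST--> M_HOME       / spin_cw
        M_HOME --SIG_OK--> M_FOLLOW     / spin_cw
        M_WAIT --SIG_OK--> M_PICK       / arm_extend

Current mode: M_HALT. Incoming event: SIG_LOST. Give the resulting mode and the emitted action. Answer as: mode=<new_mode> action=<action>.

current mode = M_HALT; filter table to that mode:
  (M_HALT, SIG_FAIL) → (M_WAIT, arm_extend)
  (M_HALT, SIG_LOST) → (M_HOME, spin_cw)  ← event matches
  (M_HALT, SIG_OK) → (M_WAIT, spin_cw)
event = SIG_LOST selects (M_HOME, spin_cw)

mode=M_HOME action=spin_cw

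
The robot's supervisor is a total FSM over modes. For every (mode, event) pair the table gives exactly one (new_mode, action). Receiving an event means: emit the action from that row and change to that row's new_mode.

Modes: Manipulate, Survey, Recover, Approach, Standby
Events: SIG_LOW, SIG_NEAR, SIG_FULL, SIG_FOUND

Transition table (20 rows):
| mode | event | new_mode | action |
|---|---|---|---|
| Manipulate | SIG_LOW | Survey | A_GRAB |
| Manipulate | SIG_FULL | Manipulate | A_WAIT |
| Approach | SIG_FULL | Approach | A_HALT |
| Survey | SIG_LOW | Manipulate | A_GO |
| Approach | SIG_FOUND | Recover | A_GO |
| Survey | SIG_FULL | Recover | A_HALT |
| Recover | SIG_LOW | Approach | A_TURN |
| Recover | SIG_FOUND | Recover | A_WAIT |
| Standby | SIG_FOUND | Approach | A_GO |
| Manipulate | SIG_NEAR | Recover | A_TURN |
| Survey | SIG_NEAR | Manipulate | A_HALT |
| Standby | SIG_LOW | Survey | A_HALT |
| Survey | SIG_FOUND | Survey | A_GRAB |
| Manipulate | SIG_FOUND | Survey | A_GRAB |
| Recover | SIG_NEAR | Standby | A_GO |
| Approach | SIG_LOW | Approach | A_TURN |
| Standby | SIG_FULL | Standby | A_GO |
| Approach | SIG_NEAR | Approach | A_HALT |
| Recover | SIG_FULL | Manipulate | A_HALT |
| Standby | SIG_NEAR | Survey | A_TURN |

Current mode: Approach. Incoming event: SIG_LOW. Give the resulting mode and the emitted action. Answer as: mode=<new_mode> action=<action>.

current mode = Approach; filter table to that mode:
  (Approach, SIG_FULL) → (Approach, A_HALT)
  (Approach, SIG_FOUND) → (Recover, A_GO)
  (Approach, SIG_LOW) → (Approach, A_TURN)  ← event matches
  (Approach, SIG_NEAR) → (Approach, A_HALT)
event = SIG_LOW selects (Approach, A_TURN)

mode=Approach action=A_TURN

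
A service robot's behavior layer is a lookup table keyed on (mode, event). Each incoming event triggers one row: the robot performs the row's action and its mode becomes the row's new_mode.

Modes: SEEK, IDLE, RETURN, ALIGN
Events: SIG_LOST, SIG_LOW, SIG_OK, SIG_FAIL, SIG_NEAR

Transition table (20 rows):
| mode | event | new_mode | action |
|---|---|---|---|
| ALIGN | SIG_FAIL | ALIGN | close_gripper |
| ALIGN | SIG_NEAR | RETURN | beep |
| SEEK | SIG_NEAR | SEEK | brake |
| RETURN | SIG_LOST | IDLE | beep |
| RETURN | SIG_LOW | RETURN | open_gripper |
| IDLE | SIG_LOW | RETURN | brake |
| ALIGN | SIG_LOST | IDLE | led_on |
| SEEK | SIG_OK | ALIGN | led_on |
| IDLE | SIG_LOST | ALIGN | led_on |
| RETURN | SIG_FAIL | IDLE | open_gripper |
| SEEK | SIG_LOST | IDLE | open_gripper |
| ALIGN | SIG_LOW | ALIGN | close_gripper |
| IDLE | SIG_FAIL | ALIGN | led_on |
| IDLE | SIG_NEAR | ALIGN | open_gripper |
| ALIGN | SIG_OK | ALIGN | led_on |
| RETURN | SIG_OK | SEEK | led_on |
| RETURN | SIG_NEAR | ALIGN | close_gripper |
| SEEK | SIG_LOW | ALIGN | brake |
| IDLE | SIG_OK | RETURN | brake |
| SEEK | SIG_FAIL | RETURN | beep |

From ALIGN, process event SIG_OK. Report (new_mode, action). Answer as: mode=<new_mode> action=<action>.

current mode = ALIGN; filter table to that mode:
  (ALIGN, SIG_FAIL) → (ALIGN, close_gripper)
  (ALIGN, SIG_NEAR) → (RETURN, beep)
  (ALIGN, SIG_LOST) → (IDLE, led_on)
  (ALIGN, SIG_LOW) → (ALIGN, close_gripper)
  (ALIGN, SIG_OK) → (ALIGN, led_on)  ← event matches
event = SIG_OK selects (ALIGN, led_on)

mode=ALIGN action=led_on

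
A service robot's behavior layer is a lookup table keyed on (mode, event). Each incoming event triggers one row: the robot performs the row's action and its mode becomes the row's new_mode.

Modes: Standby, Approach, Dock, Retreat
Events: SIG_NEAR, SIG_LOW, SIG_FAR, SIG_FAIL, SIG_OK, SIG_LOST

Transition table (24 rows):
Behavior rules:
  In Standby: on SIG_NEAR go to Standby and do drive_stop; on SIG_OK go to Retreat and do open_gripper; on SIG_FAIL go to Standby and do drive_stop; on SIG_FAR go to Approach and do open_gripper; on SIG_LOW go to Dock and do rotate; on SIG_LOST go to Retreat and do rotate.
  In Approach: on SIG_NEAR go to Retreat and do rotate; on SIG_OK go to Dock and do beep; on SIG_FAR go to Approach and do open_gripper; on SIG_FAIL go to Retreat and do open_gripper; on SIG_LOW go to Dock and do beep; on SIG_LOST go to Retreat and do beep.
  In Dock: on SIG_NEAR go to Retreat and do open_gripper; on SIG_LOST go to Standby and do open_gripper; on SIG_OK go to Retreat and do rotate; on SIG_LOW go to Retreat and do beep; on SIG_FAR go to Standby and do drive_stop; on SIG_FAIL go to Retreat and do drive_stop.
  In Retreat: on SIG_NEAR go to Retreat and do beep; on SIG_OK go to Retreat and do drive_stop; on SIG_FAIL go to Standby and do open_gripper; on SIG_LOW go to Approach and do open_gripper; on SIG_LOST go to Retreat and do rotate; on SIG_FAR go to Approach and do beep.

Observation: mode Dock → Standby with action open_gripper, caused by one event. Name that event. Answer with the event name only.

SIG_LOST

try SIG_NEAR: (Dock, SIG_NEAR) → (Retreat, open_gripper)
try SIG_LOW: (Dock, SIG_LOW) → (Retreat, beep)
try SIG_FAR: (Dock, SIG_FAR) → (Standby, drive_stop)
try SIG_FAIL: (Dock, SIG_FAIL) → (Retreat, drive_stop)
try SIG_OK: (Dock, SIG_OK) → (Retreat, rotate)
try SIG_LOST: (Dock, SIG_LOST) → (Standby, open_gripper)  ← matches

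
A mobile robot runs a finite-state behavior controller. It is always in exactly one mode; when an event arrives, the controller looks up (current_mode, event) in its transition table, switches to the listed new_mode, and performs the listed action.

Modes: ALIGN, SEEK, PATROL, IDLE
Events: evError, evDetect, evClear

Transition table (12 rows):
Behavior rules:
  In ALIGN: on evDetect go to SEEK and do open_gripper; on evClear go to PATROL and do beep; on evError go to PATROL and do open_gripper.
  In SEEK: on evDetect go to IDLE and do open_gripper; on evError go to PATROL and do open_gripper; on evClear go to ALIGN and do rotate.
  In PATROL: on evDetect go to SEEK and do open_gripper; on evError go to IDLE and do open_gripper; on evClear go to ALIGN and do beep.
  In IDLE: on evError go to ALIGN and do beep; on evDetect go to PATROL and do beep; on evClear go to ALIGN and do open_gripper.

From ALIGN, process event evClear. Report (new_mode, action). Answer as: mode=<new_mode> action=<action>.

current mode = ALIGN; filter table to that mode:
  (ALIGN, evDetect) → (SEEK, open_gripper)
  (ALIGN, evClear) → (PATROL, beep)  ← event matches
  (ALIGN, evError) → (PATROL, open_gripper)
event = evClear selects (PATROL, beep)

mode=PATROL action=beep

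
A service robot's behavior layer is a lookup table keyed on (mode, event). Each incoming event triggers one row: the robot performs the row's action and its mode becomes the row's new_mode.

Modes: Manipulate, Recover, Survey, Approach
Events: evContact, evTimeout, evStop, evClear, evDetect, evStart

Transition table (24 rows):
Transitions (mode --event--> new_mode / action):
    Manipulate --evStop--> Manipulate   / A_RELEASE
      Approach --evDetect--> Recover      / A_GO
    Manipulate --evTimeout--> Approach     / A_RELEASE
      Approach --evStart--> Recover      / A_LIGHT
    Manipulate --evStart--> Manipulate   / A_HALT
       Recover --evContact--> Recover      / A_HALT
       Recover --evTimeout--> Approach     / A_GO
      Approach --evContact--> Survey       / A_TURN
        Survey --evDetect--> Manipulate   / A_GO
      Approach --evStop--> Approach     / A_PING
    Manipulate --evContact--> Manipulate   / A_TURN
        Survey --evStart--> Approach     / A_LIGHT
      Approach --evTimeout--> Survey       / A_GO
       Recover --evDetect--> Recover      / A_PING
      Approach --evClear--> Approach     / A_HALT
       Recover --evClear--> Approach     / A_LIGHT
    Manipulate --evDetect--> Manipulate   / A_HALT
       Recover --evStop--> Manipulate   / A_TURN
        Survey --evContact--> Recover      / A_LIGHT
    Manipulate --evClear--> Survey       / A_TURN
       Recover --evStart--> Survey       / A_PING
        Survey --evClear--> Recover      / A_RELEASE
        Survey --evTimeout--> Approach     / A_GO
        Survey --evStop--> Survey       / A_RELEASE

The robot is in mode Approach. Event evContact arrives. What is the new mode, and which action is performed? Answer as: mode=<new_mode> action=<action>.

mode=Survey action=A_TURN

current mode = Approach; filter table to that mode:
  (Approach, evDetect) → (Recover, A_GO)
  (Approach, evStart) → (Recover, A_LIGHT)
  (Approach, evContact) → (Survey, A_TURN)  ← event matches
  (Approach, evStop) → (Approach, A_PING)
  (Approach, evTimeout) → (Survey, A_GO)
  (Approach, evClear) → (Approach, A_HALT)
event = evContact selects (Survey, A_TURN)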